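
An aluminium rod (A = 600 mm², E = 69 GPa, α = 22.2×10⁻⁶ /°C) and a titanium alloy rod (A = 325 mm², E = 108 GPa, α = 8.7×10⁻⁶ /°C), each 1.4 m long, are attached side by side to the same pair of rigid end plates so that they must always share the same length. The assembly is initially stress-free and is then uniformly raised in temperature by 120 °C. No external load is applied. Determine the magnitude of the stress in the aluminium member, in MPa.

The aluminium has the larger α, so on heating it would change length more than the titanium alloy if both were free. The rigid plates force a common final length, so the aluminium is put into compression and the titanium alloy into tension, with equal and opposite forces P (no external load).
Compatibility of the two members (thermal + elastic change equal): (α₁ − α₂)ΔT = P·[1/(A₁E₁) + 1/(A₂E₂)].
|α₁ − α₂|·ΔT = 13.5×10⁻⁶ × 120 = 0.00162.
1/(A₁E₁) + 1/(A₂E₂) = 1/(600×69×10³) + 1/(325×108×10³) = 5.264×10⁻⁸ N⁻¹.
P = 0.00162 / 5.264×10⁻⁸ = 30770 N = 30.77 kN.
σ_{aluminium} = P/A₁ = 30770/600 = 51.29 MPa, compressive.

σ ≈ 51.3 MPa (compressive)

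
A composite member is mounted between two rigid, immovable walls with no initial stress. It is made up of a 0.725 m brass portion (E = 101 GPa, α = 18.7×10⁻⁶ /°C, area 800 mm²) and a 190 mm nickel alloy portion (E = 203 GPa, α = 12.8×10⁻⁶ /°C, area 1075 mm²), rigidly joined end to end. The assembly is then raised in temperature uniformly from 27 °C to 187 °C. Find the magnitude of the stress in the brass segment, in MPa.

With the walls removed the bar would change length by δ_free = Σ αᵢΔT Lᵢ = 18.7×10⁻⁶×160×725 + 12.8×10⁻⁶×160×190 = 2.558 mm.
The walls prevent any net length change, so an axial force P (same in every segment) develops. Compatibility: P · Σ Lᵢ/(AᵢEᵢ) = δ_free.
Σ Lᵢ/(AᵢEᵢ) = 725/(800×101×10³) + 190/(1075×203×10³) = 9.843×10⁻⁶ mm/N.
P = 2.558 / 9.843×10⁻⁶ = 259900 N = 259.9 kN, compressive.
σ_{brass} = P / A = 259900 / 800 = 324.9 MPa.

σ ≈ 325 MPa (compressive)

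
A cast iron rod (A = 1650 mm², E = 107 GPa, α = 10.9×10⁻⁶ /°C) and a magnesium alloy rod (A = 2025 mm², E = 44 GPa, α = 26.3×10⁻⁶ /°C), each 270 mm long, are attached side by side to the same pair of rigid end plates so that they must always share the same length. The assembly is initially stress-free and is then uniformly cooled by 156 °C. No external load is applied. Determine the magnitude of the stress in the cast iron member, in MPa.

The magnesium alloy has the larger α, so on cooling it would change length more than the cast iron if both were free. The rigid plates force a common final length, so the magnesium alloy is put into tension and the cast iron into compression, with equal and opposite forces P (no external load).
Equating the net (thermal + elastic) strains gives |α₁ − α₂|·ΔT = P·[1/(A₁E₁) + 1/(A₂E₂)].
|α₁ − α₂|·ΔT = 15.4×10⁻⁶ × 156 = 0.002402.
1/(A₁E₁) + 1/(A₂E₂) = 1/(1650×107×10³) + 1/(2025×44×10³) = 1.689×10⁻⁸ N⁻¹.
So P = 0.002402 / 1.689×10⁻⁸ = 142.3 kN.
σ_{cast iron} = P/A₁ = 142300/1650 = 86.22 MPa, compressive.

σ ≈ 86.2 MPa (compressive)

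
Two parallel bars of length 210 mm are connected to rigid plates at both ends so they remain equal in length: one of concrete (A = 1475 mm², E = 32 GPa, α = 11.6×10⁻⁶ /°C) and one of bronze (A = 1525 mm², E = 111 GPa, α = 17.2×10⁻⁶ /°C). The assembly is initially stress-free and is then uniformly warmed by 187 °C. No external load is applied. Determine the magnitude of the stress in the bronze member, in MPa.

The bronze has the larger α, so on heating it would change length more than the concrete if both were free. The rigid plates force a common final length, so the bronze is put into compression and the concrete into tension, with equal and opposite forces P (no external load).
Equating the net (thermal + elastic) strains gives |α₁ − α₂|·ΔT = P·[1/(A₁E₁) + 1/(A₂E₂)].
|α₁ − α₂|·ΔT = 5.6×10⁻⁶ × 187 = 0.001047.
1/(A₁E₁) + 1/(A₂E₂) = 1/(1475×32×10³) + 1/(1525×111×10³) = 2.709×10⁻⁸ N⁻¹.
So P = 0.001047 / 2.709×10⁻⁸ = 38.65 kN.
σ_{bronze} = P/A₂ = 38650/1525 = 25.34 MPa, compressive.

σ ≈ 25.3 MPa (compressive)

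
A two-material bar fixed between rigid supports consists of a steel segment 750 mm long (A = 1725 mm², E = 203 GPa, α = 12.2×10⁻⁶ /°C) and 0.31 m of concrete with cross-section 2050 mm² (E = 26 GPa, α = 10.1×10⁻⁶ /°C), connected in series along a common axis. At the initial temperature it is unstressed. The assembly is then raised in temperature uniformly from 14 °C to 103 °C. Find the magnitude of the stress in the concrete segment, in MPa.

σ ≈ 67 MPa (compressive)

If the supports were absent, the total length change would be Σ αᵢΔT Lᵢ = 12.2×10⁻⁶×89×750 + 10.1×10⁻⁶×89×310 = 1.093 mm.
Since the ends are fixed, an axial force P builds up, equal in every segment, with P · Σ Lᵢ/(AᵢEᵢ) = δ_free.
The series flexibility is Σ Lᵢ/(AᵢEᵢ) = 750/(1725×203×10³) + 310/(2050×26×10³) = 7.958×10⁻⁶ mm/N.
So P = 1.093 / 7.958×10⁻⁶ = 137.3 kN, compressive.
σ_{concrete} = P / A = 137300 / 2050 = 67 MPa.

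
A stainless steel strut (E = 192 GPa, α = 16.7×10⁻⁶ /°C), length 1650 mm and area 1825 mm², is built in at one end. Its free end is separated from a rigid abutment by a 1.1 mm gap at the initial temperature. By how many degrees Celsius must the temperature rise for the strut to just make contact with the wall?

Contact occurs when the free expansion equals the gap: αΔT L = 1.1 mm.
ΔT = 1.1 / (16.7×10⁻⁶ × 1650) = 39.92 °C.

ΔT ≈ 39.9 °C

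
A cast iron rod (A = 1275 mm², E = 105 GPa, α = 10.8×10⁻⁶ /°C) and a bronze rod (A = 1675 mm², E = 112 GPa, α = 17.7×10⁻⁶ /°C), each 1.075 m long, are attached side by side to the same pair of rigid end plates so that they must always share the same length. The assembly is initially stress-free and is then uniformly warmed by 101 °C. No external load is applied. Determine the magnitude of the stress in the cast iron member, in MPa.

σ ≈ 42.7 MPa (tensile)

Equilibrium of a rigid end plate with no external load gives equal and opposite internal forces ±P in the two members. Since α_{bronze} > α_{cast iron}, heating drives the bronze into compression and the cast iron into tension.
Compatibility of the two members (thermal + elastic change equal): (α₁ − α₂)ΔT = P·[1/(A₁E₁) + 1/(A₂E₂)].
|α₁ − α₂|·ΔT = 6.9×10⁻⁶ × 101 = 0.0006969.
1/(A₁E₁) + 1/(A₂E₂) = 1/(1275×105×10³) + 1/(1675×112×10³) = 1.28×10⁻⁸ N⁻¹.
P = 0.0006969 / 1.28×10⁻⁸ = 54440 N = 54.44 kN.
σ_{cast iron} = P/A₁ = 54440/1275 = 42.7 MPa, tensile.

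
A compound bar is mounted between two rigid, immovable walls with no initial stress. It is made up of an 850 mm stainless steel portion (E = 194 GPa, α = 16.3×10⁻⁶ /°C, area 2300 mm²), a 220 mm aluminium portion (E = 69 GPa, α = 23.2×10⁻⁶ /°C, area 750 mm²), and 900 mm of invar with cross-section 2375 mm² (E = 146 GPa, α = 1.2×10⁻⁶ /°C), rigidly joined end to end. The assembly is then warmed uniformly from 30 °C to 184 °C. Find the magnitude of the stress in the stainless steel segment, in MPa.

If the supports were absent, the total length change would be Σ αᵢΔT Lᵢ = 16.3×10⁻⁶×154×850 + 23.2×10⁻⁶×154×220 + 1.2×10⁻⁶×154×900 = 3.086 mm.
The walls prevent any net length change, so an axial force P (same in every segment) develops. Compatibility: P · Σ Lᵢ/(AᵢEᵢ) = δ_free.
The series flexibility is Σ Lᵢ/(AᵢEᵢ) = 850/(2300×194×10³) + 220/(750×69×10³) + 900/(2375×146×10³) = 8.752×10⁻⁶ mm/N.
P = 3.086 / 8.752×10⁻⁶ = 352600 N = 352.6 kN, compressive.
σ_{stainless steel} = P / A = 352600 / 2300 = 153.3 MPa.

σ ≈ 153 MPa (compressive)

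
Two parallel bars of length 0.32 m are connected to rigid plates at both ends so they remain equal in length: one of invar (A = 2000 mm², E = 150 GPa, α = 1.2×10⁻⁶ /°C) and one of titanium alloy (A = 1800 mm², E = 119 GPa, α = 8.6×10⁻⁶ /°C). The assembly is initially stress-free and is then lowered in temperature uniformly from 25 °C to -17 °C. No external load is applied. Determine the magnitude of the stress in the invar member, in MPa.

σ ≈ 19.4 MPa (compressive)

The titanium alloy has the larger α, so on cooling it would change length more than the invar if both were free. The rigid plates force a common final length, so the titanium alloy is put into tension and the invar into compression, with equal and opposite forces P (no external load).
Equating the net (thermal + elastic) strains gives |α₁ − α₂|·ΔT = P·[1/(A₁E₁) + 1/(A₂E₂)].
|α₁ − α₂|·ΔT = 7.4×10⁻⁶ × 42 = 0.0003108.
1/(A₁E₁) + 1/(A₂E₂) = 1/(2000×150×10³) + 1/(1800×119×10³) = 8.002×10⁻⁹ N⁻¹.
So P = 0.0003108 / 8.002×10⁻⁹ = 38.84 kN.
σ_{invar} = P/A₁ = 38840/2000 = 19.42 MPa, compressive.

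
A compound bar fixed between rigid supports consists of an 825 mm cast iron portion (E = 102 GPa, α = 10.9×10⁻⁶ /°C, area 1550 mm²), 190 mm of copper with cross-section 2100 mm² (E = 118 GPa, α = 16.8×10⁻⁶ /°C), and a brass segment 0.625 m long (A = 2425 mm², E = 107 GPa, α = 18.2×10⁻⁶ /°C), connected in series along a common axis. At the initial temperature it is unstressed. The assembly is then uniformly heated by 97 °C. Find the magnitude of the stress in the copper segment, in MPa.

σ ≈ 130 MPa (compressive)

Free thermal expansion of the whole bar: Σ αᵢΔT Lᵢ = 10.9×10⁻⁶×97×825 + 16.8×10⁻⁶×97×190 + 18.2×10⁻⁶×97×625 = 2.285 mm.
The rigid supports impose zero overall length change; the single axial force P common to all segments must satisfy P Σ Lᵢ/(AᵢEᵢ) = δ_free.
The series flexibility is Σ Lᵢ/(AᵢEᵢ) = 825/(1550×102×10³) + 190/(2100×118×10³) + 625/(2425×107×10³) = 8.394×10⁻⁶ mm/N.
Hence P = δ_free / Σ(L/AE) = 2.285/8.394×10⁻⁶ = 272.3 kN (compressive).
σ_{copper} = P / A = 272300 / 2100 = 129.6 MPa.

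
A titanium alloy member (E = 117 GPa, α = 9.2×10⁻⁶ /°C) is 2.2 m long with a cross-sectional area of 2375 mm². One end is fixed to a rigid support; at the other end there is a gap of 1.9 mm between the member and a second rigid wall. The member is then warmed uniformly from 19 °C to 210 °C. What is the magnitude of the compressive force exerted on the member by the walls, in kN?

If the wall were absent the member would grow by αΔT L = 9.2×10⁻⁶ × 191 × 2200 = 3.866 mm.
The gap closes (δ_free > 1.9 mm) and the wall then resists a further 3.866 − 1.9 = 1.966 mm of expansion.
So σ = E(δ_free − g)/L = 117×10³ × 1.966/2200 = 104.5 MPa.
P = σA = 104.5 × 2375 = 248.3 kN.

P ≈ 248 kN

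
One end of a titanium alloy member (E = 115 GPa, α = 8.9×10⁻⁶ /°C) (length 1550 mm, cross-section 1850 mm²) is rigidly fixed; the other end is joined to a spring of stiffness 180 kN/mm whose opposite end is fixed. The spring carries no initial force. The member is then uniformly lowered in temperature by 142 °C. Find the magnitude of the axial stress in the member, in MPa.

σ ≈ 82.5 MPa (tensile)

The unrestrained thermal change is αΔT L = 8.9×10⁻⁶ × 142 × 1550 = 1.959 mm.
Let P be the tensile force in the spring. The member extends elastically by PL/(AE) and the spring stretches by P/k; together these equal δ_free.
P [ L/(AE) + 1/k ] = δ_free → P [ 1550/(1850×115×10³) + 1/(180×10³) ] = 1.959.
P = 1.959 / 1.284×10⁻⁵ = 152500 N.
σ = P/A = 152500/1850 = 82.46 MPa.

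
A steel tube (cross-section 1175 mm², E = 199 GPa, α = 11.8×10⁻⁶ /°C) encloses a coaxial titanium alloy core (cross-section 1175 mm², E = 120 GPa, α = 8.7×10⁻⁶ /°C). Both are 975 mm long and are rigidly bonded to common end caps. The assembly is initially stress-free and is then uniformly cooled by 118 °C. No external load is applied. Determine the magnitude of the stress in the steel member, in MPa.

σ ≈ 27.4 MPa (tensile)

The steel has the larger α, so on cooling it would change length more than the titanium alloy if both were free. The rigid plates force a common final length, so the steel is put into tension and the titanium alloy into compression, with equal and opposite forces P (no external load).
Setting the final lengths equal and cancelling L: (α₁ − α₂)ΔT = P/(A₁E₁) + P/(A₂E₂).
|α₁ − α₂|·ΔT = 3.1×10⁻⁶ × 118 = 0.0003658.
1/(A₁E₁) + 1/(A₂E₂) = 1/(1175×199×10³) + 1/(1175×120×10³) = 1.137×10⁻⁸ N⁻¹.
P = 0.0003658 / 1.137×10⁻⁸ = 32180 N = 32.18 kN.
σ_{steel} = P/A₁ = 32180/1175 = 27.38 MPa, tensile.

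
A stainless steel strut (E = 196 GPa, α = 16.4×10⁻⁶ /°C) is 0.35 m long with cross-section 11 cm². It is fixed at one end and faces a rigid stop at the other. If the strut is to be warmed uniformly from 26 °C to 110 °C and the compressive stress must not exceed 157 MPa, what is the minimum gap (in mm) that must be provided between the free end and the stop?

Free expansion if unrestrained: δ_free = αΔT L = 16.4×10⁻⁶ × 84 × 350 = 0.4822 mm.
A stress of 157 MPa corresponds to the wall pushing the strut back by σL/E = 157×350/(196×10³) = 0.2804 mm.
So the gap has to take up the difference, g_min = δ_free − σL/E = 0.4822 − 0.2804 = 0.2018 mm.

g ≈ 0.202 mm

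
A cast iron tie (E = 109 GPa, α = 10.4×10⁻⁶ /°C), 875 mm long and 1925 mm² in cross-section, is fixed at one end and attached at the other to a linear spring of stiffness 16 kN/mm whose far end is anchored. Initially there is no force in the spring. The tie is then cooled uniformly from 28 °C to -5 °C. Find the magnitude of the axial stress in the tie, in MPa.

The unrestrained thermal change is αΔT L = 10.4×10⁻⁶ × 33 × 875 = 0.3003 mm.
Let P be the tensile force in the spring. The tie extends elastically by PL/(AE) and the spring stretches by P/k; together these equal δ_free.
So P = δ_free / [L/(AE) + 1/k] = 0.3003 / [ 875/(1925×109×10³) + 1/(16×10³) ].
P = 0.3003 / 6.667×10⁻⁵ = 4504 N.
σ = P/A = 4504/1925 = 2.34 MPa.

σ ≈ 2.34 MPa (tensile)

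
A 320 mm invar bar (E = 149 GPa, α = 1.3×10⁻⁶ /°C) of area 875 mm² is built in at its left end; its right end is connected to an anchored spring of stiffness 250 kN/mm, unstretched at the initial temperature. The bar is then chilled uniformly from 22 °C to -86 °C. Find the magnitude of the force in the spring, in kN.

The unrestrained thermal change is αΔT L = 1.3×10⁻⁶ × 108 × 320 = 0.04493 mm.
With a force P in the spring, the elastic change of the bar is PL/(AE) and that of the spring is P/k; compatibility requires their sum to equal δ_free.
P [ L/(AE) + 1/k ] = δ_free → P [ 320/(875×149×10³) + 1/(250×10³) ] = 0.04493.
P = 0.04493 / 6.454×10⁻⁶ = 6961 N.

P ≈ 6.96 kN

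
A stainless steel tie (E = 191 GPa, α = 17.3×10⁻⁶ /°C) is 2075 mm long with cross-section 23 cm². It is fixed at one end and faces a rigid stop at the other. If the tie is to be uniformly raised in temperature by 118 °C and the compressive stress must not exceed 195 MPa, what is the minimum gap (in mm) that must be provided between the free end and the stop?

g ≈ 2.12 mm

With no wall the tie would lengthen by αΔT L = 17.3×10⁻⁶ × 118 × 2075 = 4.236 mm.
A stress of 195 MPa corresponds to the wall pushing the tie back by σL/E = 195×2075/(191×10³) = 2.118 mm.
The gap must absorb the remainder: g_min = 4.236 − 2.118 = 2.117 mm.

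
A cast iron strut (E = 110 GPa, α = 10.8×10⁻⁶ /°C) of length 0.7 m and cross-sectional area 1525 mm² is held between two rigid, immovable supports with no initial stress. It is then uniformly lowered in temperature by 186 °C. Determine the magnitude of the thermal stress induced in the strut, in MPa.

With length fixed, the mechanical strain must cancel the thermal strain αΔT = 10.8×10⁻⁶ × 186 = 2008.8×10⁻⁶.
σ = EαΔT = 110×10³ × 10.8×10⁻⁶ × 186 = 221 MPa (tensile; the strut is trying to contract).

σ ≈ 221 MPa (tensile)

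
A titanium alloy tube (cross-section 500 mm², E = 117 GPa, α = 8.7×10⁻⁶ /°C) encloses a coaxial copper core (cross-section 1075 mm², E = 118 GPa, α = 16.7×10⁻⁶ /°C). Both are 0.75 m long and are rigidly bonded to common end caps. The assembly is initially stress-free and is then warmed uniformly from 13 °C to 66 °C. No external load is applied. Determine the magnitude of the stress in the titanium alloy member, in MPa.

σ ≈ 34 MPa (tensile)

Equilibrium of a rigid end plate with no external load gives equal and opposite internal forces ±P in the two members. Since α_{copper} > α_{titanium alloy}, heating drives the copper into compression and the titanium alloy into tension.
Setting the final lengths equal and cancelling L: (α₁ − α₂)ΔT = P/(A₁E₁) + P/(A₂E₂).
|α₁ − α₂|·ΔT = 8×10⁻⁶ × 53 = 0.000424.
1/(A₁E₁) + 1/(A₂E₂) = 1/(500×117×10³) + 1/(1075×118×10³) = 2.498×10⁻⁸ N⁻¹.
So P = 0.000424 / 2.498×10⁻⁸ = 16.98 kN.
σ_{titanium alloy} = P/A₁ = 16980/500 = 33.95 MPa, tensile.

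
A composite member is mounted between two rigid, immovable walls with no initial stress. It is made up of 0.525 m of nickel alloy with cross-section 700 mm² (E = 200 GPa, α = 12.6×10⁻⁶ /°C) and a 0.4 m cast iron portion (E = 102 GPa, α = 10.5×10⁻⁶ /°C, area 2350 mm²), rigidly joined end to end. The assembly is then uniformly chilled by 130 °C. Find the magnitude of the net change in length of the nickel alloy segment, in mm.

|ΔL| ≈ 0.113 mm

If the supports were absent, the total length change would be Σ αᵢΔT Lᵢ = 12.6×10⁻⁶×130×525 + 10.5×10⁻⁶×130×400 = 1.406 mm.
The rigid supports impose zero overall length change; the single axial force P common to all segments must satisfy P Σ Lᵢ/(AᵢEᵢ) = δ_free.
The series flexibility is Σ Lᵢ/(AᵢEᵢ) = 525/(700×200×10³) + 400/(2350×102×10³) = 5.419×10⁻⁶ mm/N.
Hence P = δ_free / Σ(L/AE) = 1.406/5.419×10⁻⁶ = 259.5 kN (tensile).
For the nickel alloy segment, free thermal change = 12.6×10⁻⁶×130×525 = 0.8599 mm and elastic change from P = 259500×525/(700×200×10³) = 0.973 mm; these oppose, so the net change is 0.113 mm (segment lengthens).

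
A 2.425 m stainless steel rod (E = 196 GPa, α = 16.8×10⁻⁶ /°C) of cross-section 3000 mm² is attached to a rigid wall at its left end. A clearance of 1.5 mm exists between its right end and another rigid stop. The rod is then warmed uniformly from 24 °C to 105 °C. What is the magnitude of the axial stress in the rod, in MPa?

If the wall were absent the rod would grow by αΔT L = 16.8×10⁻⁶ × 81 × 2425 = 3.3 mm.
After closing the 1.5 mm clearance, 3.3 − 1.5 = 1.8 mm of expansion remains to be suppressed by the wall.
That suppressed elongation corresponds to σ = E·Δ/L = 196×10³ × 1.8/2425 = 145.5 MPa.

σ ≈ 145 MPa (compressive)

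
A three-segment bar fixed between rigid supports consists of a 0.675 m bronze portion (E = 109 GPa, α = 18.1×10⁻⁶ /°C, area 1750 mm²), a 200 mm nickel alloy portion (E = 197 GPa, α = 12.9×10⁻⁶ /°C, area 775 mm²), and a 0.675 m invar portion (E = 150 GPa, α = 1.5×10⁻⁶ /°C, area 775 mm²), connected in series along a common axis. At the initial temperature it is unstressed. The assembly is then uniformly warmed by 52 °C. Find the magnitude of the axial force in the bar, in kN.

If the supports were absent, the total length change would be Σ αᵢΔT Lᵢ = 18.1×10⁻⁶×52×675 + 12.9×10⁻⁶×52×200 + 1.5×10⁻⁶×52×675 = 0.8221 mm.
The rigid supports impose zero overall length change; the single axial force P common to all segments must satisfy P Σ Lᵢ/(AᵢEᵢ) = δ_free.
The series flexibility is Σ Lᵢ/(AᵢEᵢ) = 675/(1750×109×10³) + 200/(775×197×10³) + 675/(775×150×10³) = 1.066×10⁻⁵ mm/N.
Hence P = δ_free / Σ(L/AE) = 0.8221/1.066×10⁻⁵ = 77.16 kN (compressive).

P ≈ 77.2 kN (compressive)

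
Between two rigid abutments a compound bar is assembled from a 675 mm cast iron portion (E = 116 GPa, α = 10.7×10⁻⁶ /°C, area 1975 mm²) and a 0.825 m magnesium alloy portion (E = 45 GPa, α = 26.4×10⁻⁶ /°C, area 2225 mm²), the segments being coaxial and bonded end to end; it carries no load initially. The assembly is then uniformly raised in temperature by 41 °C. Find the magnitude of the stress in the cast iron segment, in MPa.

σ ≈ 53.8 MPa (compressive)

With the walls removed the bar would change length by δ_free = Σ αᵢΔT Lᵢ = 10.7×10⁻⁶×41×675 + 26.4×10⁻⁶×41×825 = 1.189 mm.
The walls prevent any net length change, so an axial force P (same in every segment) develops. Compatibility: P · Σ Lᵢ/(AᵢEᵢ) = δ_free.
The series flexibility is Σ Lᵢ/(AᵢEᵢ) = 675/(1975×116×10³) + 825/(2225×45×10³) = 1.119×10⁻⁵ mm/N.
P = 1.189 / 1.119×10⁻⁵ = 106300 N = 106.3 kN, compressive.
σ_{cast iron} = P / A = 106300 / 1975 = 53.82 MPa.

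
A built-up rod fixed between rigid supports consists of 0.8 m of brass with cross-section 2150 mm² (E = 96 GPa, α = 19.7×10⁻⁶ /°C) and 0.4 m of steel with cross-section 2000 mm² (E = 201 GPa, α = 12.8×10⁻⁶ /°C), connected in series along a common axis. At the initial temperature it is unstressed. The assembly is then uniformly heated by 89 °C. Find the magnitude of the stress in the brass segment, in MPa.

With the walls removed the bar would change length by δ_free = Σ αᵢΔT Lᵢ = 19.7×10⁻⁶×89×800 + 12.8×10⁻⁶×89×400 = 1.858 mm.
The walls prevent any net length change, so an axial force P (same in every segment) develops. Compatibility: P · Σ Lᵢ/(AᵢEᵢ) = δ_free.
Σ Lᵢ/(AᵢEᵢ) = 800/(2150×96×10³) + 400/(2000×201×10³) = 4.871×10⁻⁶ mm/N.
P = 1.858 / 4.871×10⁻⁶ = 381500 N = 381.5 kN, compressive.
σ_{brass} = P / A = 381500 / 2150 = 177.4 MPa.

σ ≈ 177 MPa (compressive)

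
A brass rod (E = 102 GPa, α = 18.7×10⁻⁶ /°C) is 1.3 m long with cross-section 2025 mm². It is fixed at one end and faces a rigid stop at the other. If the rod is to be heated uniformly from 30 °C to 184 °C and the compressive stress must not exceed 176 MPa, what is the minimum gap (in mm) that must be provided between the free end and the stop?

With no wall the rod would lengthen by αΔT L = 18.7×10⁻⁶ × 154 × 1300 = 3.744 mm.
A stress of 176 MPa corresponds to the wall pushing the rod back by σL/E = 176×1300/(102×10³) = 2.243 mm.
The gap must absorb the remainder: g_min = 3.744 − 2.243 = 1.501 mm.

g ≈ 1.5 mm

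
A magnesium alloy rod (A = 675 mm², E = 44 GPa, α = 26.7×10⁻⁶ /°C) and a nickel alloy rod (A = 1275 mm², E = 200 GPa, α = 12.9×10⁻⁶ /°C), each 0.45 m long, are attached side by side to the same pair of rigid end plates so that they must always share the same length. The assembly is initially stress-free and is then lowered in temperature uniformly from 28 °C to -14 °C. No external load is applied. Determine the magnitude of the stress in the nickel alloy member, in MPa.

The magnesium alloy has the larger α, so on cooling it would change length more than the nickel alloy if both were free. The rigid plates force a common final length, so the magnesium alloy is put into tension and the nickel alloy into compression, with equal and opposite forces P (no external load).
Compatibility of the two members (thermal + elastic change equal): (α₁ − α₂)ΔT = P·[1/(A₁E₁) + 1/(A₂E₂)].
|α₁ − α₂|·ΔT = 13.8×10⁻⁶ × 42 = 0.0005796.
1/(A₁E₁) + 1/(A₂E₂) = 1/(675×44×10³) + 1/(1275×200×10³) = 3.759×10⁻⁸ N⁻¹.
So P = 0.0005796 / 3.759×10⁻⁸ = 15.42 kN.
σ_{nickel alloy} = P/A₂ = 15420/1275 = 12.09 MPa, compressive.

σ ≈ 12.1 MPa (compressive)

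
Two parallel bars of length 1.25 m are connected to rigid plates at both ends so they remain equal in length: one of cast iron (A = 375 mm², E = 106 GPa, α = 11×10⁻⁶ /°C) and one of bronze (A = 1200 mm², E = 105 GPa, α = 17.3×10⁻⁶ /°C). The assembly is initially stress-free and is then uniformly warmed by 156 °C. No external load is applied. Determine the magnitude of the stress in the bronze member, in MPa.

Both members must finish at the same length. With the larger α, the bronze tends to over-expand; the plates restrain it, putting the bronze in compression and the cast iron in tension. With no external load the two internal forces are equal and opposite, magnitude P.
Equating the net (thermal + elastic) strains gives |α₁ − α₂|·ΔT = P·[1/(A₁E₁) + 1/(A₂E₂)].
|α₁ − α₂|·ΔT = 6.3×10⁻⁶ × 156 = 0.0009828.
1/(A₁E₁) + 1/(A₂E₂) = 1/(375×106×10³) + 1/(1200×105×10³) = 3.309×10⁻⁸ N⁻¹.
So P = 0.0009828 / 3.309×10⁻⁸ = 29.7 kN.
σ_{bronze} = P/A₂ = 29700/1200 = 24.75 MPa, compressive.

σ ≈ 24.7 MPa (compressive)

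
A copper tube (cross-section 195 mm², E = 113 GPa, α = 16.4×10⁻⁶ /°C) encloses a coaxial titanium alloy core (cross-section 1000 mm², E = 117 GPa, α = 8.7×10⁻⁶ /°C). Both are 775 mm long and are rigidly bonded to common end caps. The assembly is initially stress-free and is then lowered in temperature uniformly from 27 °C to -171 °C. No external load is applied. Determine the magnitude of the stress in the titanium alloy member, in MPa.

The copper has the larger α, so on cooling it would change length more than the titanium alloy if both were free. The rigid plates force a common final length, so the copper is put into tension and the titanium alloy into compression, with equal and opposite forces P (no external load).
Equating the net (thermal + elastic) strains gives |α₁ − α₂|·ΔT = P·[1/(A₁E₁) + 1/(A₂E₂)].
|α₁ − α₂|·ΔT = 7.7×10⁻⁶ × 198 = 0.001525.
1/(A₁E₁) + 1/(A₂E₂) = 1/(195×113×10³) + 1/(1000×117×10³) = 5.393×10⁻⁸ N⁻¹.
So P = 0.001525 / 5.393×10⁻⁸ = 28.27 kN.
σ_{titanium alloy} = P/A₂ = 28270/1000 = 28.27 MPa, compressive.

σ ≈ 28.3 MPa (compressive)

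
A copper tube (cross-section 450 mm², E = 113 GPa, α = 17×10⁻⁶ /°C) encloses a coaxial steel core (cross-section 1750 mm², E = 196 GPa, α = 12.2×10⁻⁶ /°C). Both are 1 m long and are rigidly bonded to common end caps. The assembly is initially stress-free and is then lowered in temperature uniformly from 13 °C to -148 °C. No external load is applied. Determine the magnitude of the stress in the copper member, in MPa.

σ ≈ 76.1 MPa (tensile)

Equilibrium of a rigid end plate with no external load gives equal and opposite internal forces ±P in the two members. Since α_{copper} > α_{steel}, cooling drives the copper into tension and the steel into compression.
Compatibility of the two members (thermal + elastic change equal): (α₁ − α₂)ΔT = P·[1/(A₁E₁) + 1/(A₂E₂)].
|α₁ − α₂|·ΔT = 4.8×10⁻⁶ × 161 = 0.0007728.
1/(A₁E₁) + 1/(A₂E₂) = 1/(450×113×10³) + 1/(1750×196×10³) = 2.258×10⁻⁸ N⁻¹.
P = 0.0007728 / 2.258×10⁻⁸ = 34220 N = 34.22 kN.
σ_{copper} = P/A₁ = 34220/450 = 76.05 MPa, tensile.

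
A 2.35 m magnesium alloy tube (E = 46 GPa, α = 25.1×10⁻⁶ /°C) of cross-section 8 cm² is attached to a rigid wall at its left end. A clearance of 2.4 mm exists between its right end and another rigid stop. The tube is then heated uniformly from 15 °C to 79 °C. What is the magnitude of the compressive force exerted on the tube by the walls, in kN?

Unrestrained expansion: δ_free = αΔT L = 25.1×10⁻⁶ × 64 × 2350 = 3.775 mm.
The gap closes (δ_free > 2.4 mm) and the wall then resists a further 3.775 − 2.4 = 1.375 mm of expansion.
That suppressed elongation corresponds to σ = E·Δ/L = 46×10³ × 1.375/2350 = 26.92 MPa.
Force on the wall = σA = 26.92 × 800 mm² = 21.53 kN.

P ≈ 21.5 kN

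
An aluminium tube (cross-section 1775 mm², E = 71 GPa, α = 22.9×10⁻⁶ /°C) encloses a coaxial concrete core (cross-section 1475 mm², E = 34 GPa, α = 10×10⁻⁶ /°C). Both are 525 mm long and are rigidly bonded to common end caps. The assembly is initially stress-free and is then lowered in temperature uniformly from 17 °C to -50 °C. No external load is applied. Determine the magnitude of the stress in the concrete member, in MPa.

The aluminium has the larger α, so on cooling it would change length more than the concrete if both were free. The rigid plates force a common final length, so the aluminium is put into tension and the concrete into compression, with equal and opposite forces P (no external load).
Compatibility of the two members (thermal + elastic change equal): (α₁ − α₂)ΔT = P·[1/(A₁E₁) + 1/(A₂E₂)].
|α₁ − α₂|·ΔT = 12.9×10⁻⁶ × 67 = 0.0008643.
1/(A₁E₁) + 1/(A₂E₂) = 1/(1775×71×10³) + 1/(1475×34×10³) = 2.788×10⁻⁸ N⁻¹.
P = 0.0008643 / 2.788×10⁻⁸ = 31010 N = 31.01 kN.
σ_{concrete} = P/A₂ = 31010/1475 = 21.02 MPa, compressive.

σ ≈ 21 MPa (compressive)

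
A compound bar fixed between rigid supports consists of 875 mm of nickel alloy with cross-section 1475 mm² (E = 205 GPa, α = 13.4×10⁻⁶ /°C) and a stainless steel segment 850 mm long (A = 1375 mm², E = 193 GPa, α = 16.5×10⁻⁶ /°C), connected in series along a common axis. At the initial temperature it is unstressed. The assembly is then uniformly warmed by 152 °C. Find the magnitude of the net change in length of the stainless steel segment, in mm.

With the walls removed the bar would change length by δ_free = Σ αᵢΔT Lᵢ = 13.4×10⁻⁶×152×875 + 16.5×10⁻⁶×152×850 = 3.914 mm.
Since the ends are fixed, an axial force P builds up, equal in every segment, with P · Σ Lᵢ/(AᵢEᵢ) = δ_free.
Σ Lᵢ/(AᵢEᵢ) = 875/(1475×205×10³) + 850/(1375×193×10³) = 6.097×10⁻⁶ mm/N.
P = 3.914 / 6.097×10⁻⁶ = 642000 N = 642 kN, compressive.
For the stainless steel segment, free thermal change = 16.5×10⁻⁶×152×850 = 2.132 mm and elastic change from P = 642000×850/(1375×193×10³) = 2.056 mm; these oppose, so the net change is 0.0755 mm (segment lengthens).

|ΔL| ≈ 0.0755 mm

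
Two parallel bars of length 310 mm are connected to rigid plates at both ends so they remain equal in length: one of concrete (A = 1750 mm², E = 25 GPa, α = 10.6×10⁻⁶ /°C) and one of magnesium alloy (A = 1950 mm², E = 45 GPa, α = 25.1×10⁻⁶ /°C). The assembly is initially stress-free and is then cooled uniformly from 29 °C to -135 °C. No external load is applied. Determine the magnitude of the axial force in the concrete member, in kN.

The magnesium alloy has the larger α, so on cooling it would change length more than the concrete if both were free. The rigid plates force a common final length, so the magnesium alloy is put into tension and the concrete into compression, with equal and opposite forces P (no external load).
Compatibility of the two members (thermal + elastic change equal): (α₁ − α₂)ΔT = P·[1/(A₁E₁) + 1/(A₂E₂)].
|α₁ − α₂|·ΔT = 14.5×10⁻⁶ × 164 = 0.002378.
1/(A₁E₁) + 1/(A₂E₂) = 1/(1750×25×10³) + 1/(1950×45×10³) = 3.425×10⁻⁸ N⁻¹.
So P = 0.002378 / 3.425×10⁻⁸ = 69.42 kN.

P ≈ 69.4 kN (compressive in the concrete)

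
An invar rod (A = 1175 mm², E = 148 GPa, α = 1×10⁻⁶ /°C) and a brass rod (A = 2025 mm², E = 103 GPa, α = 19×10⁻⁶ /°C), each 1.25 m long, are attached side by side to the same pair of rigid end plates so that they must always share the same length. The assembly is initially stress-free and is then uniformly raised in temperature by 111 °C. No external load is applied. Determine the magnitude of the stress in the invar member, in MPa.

Equilibrium of a rigid end plate with no external load gives equal and opposite internal forces ±P in the two members. Since α_{brass} > α_{invar}, heating drives the brass into compression and the invar into tension.
Setting the final lengths equal and cancelling L: (α₁ − α₂)ΔT = P/(A₁E₁) + P/(A₂E₂).
|α₁ − α₂|·ΔT = 18×10⁻⁶ × 111 = 0.001998.
1/(A₁E₁) + 1/(A₂E₂) = 1/(1175×148×10³) + 1/(2025×103×10³) = 1.054×10⁻⁸ N⁻¹.
So P = 0.001998 / 1.054×10⁻⁸ = 189.5 kN.
σ_{invar} = P/A₁ = 189500/1175 = 161.3 MPa, tensile.

σ ≈ 161 MPa (tensile)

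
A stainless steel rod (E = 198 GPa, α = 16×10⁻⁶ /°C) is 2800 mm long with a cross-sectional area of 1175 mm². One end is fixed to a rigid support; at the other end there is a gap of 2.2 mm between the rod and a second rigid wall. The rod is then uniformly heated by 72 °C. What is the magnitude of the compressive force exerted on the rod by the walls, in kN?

P ≈ 85.2 kN

If the wall were absent the rod would grow by αΔT L = 16×10⁻⁶ × 72 × 2800 = 3.226 mm.
After closing the 2.2 mm clearance, 3.226 − 2.2 = 1.026 mm of expansion remains to be suppressed by the wall.
Compatibility: PL/(AE) = 1.026 mm, so σ = P/A = E × (1.026/2800) = 72.52 MPa.
P = σA = 72.52 × 1175 = 85.22 kN.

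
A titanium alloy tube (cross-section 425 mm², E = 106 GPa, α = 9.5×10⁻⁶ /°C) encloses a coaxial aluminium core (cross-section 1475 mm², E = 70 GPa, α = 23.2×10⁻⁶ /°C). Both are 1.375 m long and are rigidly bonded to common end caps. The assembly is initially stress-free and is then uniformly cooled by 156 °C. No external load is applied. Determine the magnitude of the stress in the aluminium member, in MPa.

Both members must finish at the same length. With the larger α, the aluminium tends to over-contract; the plates restrain it, putting the aluminium in tension and the titanium alloy in compression. With no external load the two internal forces are equal and opposite, magnitude P.
Compatibility of the two members (thermal + elastic change equal): (α₁ − α₂)ΔT = P·[1/(A₁E₁) + 1/(A₂E₂)].
|α₁ − α₂|·ΔT = 13.7×10⁻⁶ × 156 = 0.002137.
1/(A₁E₁) + 1/(A₂E₂) = 1/(425×106×10³) + 1/(1475×70×10³) = 3.188×10⁻⁸ N⁻¹.
P = 0.002137 / 3.188×10⁻⁸ = 67030 N = 67.03 kN.
σ_{aluminium} = P/A₂ = 67030/1475 = 45.45 MPa, tensile.

σ ≈ 45.4 MPa (tensile)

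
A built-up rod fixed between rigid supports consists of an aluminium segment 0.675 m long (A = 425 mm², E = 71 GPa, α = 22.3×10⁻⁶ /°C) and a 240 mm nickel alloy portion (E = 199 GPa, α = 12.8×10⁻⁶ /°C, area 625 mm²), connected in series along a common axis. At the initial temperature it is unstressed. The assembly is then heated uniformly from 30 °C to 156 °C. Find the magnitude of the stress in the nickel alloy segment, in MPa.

σ ≈ 150 MPa (compressive)

With the walls removed the bar would change length by δ_free = Σ αᵢΔT Lᵢ = 22.3×10⁻⁶×126×675 + 12.8×10⁻⁶×126×240 = 2.284 mm.
The rigid supports impose zero overall length change; the single axial force P common to all segments must satisfy P Σ Lᵢ/(AᵢEᵢ) = δ_free.
Σ Lᵢ/(AᵢEᵢ) = 675/(425×71×10³) + 240/(625×199×10³) = 2.43×10⁻⁵ mm/N.
So P = 2.284 / 2.43×10⁻⁵ = 93.98 kN, compressive.
σ_{nickel alloy} = P / A = 93980 / 625 = 150.4 MPa.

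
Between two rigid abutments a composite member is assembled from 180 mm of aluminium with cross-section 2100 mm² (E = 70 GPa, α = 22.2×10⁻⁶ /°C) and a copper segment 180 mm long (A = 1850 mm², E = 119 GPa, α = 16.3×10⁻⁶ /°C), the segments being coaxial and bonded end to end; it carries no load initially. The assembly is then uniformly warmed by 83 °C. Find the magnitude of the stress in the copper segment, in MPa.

σ ≈ 152 MPa (compressive)

With the walls removed the bar would change length by δ_free = Σ αᵢΔT Lᵢ = 22.2×10⁻⁶×83×180 + 16.3×10⁻⁶×83×180 = 0.5752 mm.
The walls prevent any net length change, so an axial force P (same in every segment) develops. Compatibility: P · Σ Lᵢ/(AᵢEᵢ) = δ_free.
The series flexibility is Σ Lᵢ/(AᵢEᵢ) = 180/(2100×70×10³) + 180/(1850×119×10³) = 2.042×10⁻⁶ mm/N.
P = 0.5752 / 2.042×10⁻⁶ = 281700 N = 281.7 kN, compressive.
σ_{copper} = P / A = 281700 / 1850 = 152.3 MPa.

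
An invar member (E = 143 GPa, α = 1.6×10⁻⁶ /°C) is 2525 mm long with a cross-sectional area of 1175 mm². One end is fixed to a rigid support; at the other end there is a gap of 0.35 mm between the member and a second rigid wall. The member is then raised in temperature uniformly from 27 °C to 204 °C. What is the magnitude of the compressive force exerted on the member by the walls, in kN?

P ≈ 24.3 kN

If the wall were absent the member would grow by αΔT L = 1.6×10⁻⁶ × 177 × 2525 = 0.7151 mm.
This exceeds the 0.35 mm gap, so the wall pushes back. The portion of expansion that must be recovered elastically is δ_free − gap = 0.7151 − 0.35 = 0.3651 mm.
So σ = E(δ_free − g)/L = 143×10³ × 0.3651/2525 = 20.68 MPa.
Force on the wall = σA = 20.68 × 1175 mm² = 24.29 kN.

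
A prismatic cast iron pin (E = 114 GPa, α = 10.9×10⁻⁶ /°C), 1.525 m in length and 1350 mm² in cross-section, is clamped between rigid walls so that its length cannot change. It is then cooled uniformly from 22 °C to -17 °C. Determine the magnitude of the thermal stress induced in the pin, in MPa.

σ ≈ 48.5 MPa (tensile)

With length fixed, the mechanical strain must cancel the thermal strain αΔT = 10.9×10⁻⁶ × 39 = 425.1×10⁻⁶.
Hence σ = E·αΔT = 114×10³ × 425.1×10⁻⁶ = 48.46 MPa, tensile.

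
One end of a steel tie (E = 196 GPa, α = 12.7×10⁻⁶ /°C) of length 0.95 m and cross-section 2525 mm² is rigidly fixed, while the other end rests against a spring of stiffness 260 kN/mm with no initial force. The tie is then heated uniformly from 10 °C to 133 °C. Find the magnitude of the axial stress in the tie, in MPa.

σ ≈ 102 MPa (compressive)

The unrestrained thermal change is αΔT L = 12.7×10⁻⁶ × 123 × 950 = 1.484 mm.
With a force P in the spring, the elastic change of the tie is PL/(AE) and that of the spring is P/k; compatibility requires their sum to equal δ_free.
P [ L/(AE) + 1/k ] = δ_free → P [ 950/(2525×196×10³) + 1/(260×10³) ] = 1.484.
P = 1.484 / 5.766×10⁻⁶ = 257400 N.
σ = P/A = 257400/2525 = 101.9 MPa.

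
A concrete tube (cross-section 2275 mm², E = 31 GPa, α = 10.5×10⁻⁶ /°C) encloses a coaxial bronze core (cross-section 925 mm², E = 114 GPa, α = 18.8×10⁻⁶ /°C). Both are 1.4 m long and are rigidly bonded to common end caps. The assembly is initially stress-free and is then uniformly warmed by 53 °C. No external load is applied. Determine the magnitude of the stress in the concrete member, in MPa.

The bronze has the larger α, so on heating it would change length more than the concrete if both were free. The rigid plates force a common final length, so the bronze is put into compression and the concrete into tension, with equal and opposite forces P (no external load).
Compatibility of the two members (thermal + elastic change equal): (α₁ − α₂)ΔT = P·[1/(A₁E₁) + 1/(A₂E₂)].
|α₁ − α₂|·ΔT = 8.3×10⁻⁶ × 53 = 0.0004399.
1/(A₁E₁) + 1/(A₂E₂) = 1/(2275×31×10³) + 1/(925×114×10³) = 2.366×10⁻⁸ N⁻¹.
So P = 0.0004399 / 2.366×10⁻⁸ = 18.59 kN.
σ_{concrete} = P/A₁ = 18590/2275 = 8.172 MPa, tensile.

σ ≈ 8.17 MPa (tensile)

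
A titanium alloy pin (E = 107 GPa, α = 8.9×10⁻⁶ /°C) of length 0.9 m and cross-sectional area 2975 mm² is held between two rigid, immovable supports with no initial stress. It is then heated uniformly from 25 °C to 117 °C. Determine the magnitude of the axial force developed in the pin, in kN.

The ends cannot move, so σ = EαΔT = 107×10³ × 8.9×10⁻⁶ × 92 = 87.61 MPa.
Axial force P = σA = 87.61 × 2975 = 260600 N = 260.6 kN, compressive.

P ≈ 261 kN (compressive)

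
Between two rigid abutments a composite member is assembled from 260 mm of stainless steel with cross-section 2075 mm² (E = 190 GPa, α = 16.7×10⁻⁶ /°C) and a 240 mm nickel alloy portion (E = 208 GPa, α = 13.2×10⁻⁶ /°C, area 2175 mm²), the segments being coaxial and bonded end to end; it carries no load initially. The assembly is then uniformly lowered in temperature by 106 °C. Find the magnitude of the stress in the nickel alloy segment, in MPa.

σ ≈ 308 MPa (tensile)

With the walls removed the bar would change length by δ_free = Σ αᵢΔT Lᵢ = 16.7×10⁻⁶×106×260 + 13.2×10⁻⁶×106×240 = 0.7961 mm.
The rigid supports impose zero overall length change; the single axial force P common to all segments must satisfy P Σ Lᵢ/(AᵢEᵢ) = δ_free.
The series flexibility is Σ Lᵢ/(AᵢEᵢ) = 260/(2075×190×10³) + 240/(2175×208×10³) = 1.19×10⁻⁶ mm/N.
So P = 0.7961 / 1.19×10⁻⁶ = 669 kN, tensile.
σ_{nickel alloy} = P / A = 669000 / 2175 = 307.6 MPa.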